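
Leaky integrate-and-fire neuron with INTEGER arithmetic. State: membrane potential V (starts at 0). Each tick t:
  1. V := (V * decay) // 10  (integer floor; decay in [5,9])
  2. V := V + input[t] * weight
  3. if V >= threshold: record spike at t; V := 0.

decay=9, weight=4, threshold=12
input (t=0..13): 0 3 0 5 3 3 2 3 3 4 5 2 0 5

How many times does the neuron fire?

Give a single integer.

t=0: input=0 -> V=0
t=1: input=3 -> V=0 FIRE
t=2: input=0 -> V=0
t=3: input=5 -> V=0 FIRE
t=4: input=3 -> V=0 FIRE
t=5: input=3 -> V=0 FIRE
t=6: input=2 -> V=8
t=7: input=3 -> V=0 FIRE
t=8: input=3 -> V=0 FIRE
t=9: input=4 -> V=0 FIRE
t=10: input=5 -> V=0 FIRE
t=11: input=2 -> V=8
t=12: input=0 -> V=7
t=13: input=5 -> V=0 FIRE

Answer: 9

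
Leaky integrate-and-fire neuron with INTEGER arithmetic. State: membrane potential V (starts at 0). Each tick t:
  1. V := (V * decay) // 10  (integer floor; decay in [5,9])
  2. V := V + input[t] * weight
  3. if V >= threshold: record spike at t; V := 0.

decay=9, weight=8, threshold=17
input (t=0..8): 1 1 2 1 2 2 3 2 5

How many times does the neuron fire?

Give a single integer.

t=0: input=1 -> V=8
t=1: input=1 -> V=15
t=2: input=2 -> V=0 FIRE
t=3: input=1 -> V=8
t=4: input=2 -> V=0 FIRE
t=5: input=2 -> V=16
t=6: input=3 -> V=0 FIRE
t=7: input=2 -> V=16
t=8: input=5 -> V=0 FIRE

Answer: 4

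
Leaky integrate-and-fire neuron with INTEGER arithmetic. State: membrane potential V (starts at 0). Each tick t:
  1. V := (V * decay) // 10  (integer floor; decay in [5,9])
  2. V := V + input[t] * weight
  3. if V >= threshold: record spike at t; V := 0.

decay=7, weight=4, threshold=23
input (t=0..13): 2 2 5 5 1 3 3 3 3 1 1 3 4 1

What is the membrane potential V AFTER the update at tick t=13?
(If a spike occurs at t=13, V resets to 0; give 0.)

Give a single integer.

Answer: 4

Derivation:
t=0: input=2 -> V=8
t=1: input=2 -> V=13
t=2: input=5 -> V=0 FIRE
t=3: input=5 -> V=20
t=4: input=1 -> V=18
t=5: input=3 -> V=0 FIRE
t=6: input=3 -> V=12
t=7: input=3 -> V=20
t=8: input=3 -> V=0 FIRE
t=9: input=1 -> V=4
t=10: input=1 -> V=6
t=11: input=3 -> V=16
t=12: input=4 -> V=0 FIRE
t=13: input=1 -> V=4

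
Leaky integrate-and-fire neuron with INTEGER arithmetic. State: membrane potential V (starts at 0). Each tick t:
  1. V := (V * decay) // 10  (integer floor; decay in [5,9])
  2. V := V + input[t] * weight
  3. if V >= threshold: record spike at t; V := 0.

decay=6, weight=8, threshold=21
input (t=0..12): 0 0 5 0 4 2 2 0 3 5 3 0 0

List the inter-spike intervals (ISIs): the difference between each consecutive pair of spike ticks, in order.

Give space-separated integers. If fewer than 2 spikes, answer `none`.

Answer: 2 2 2 1 1

Derivation:
t=0: input=0 -> V=0
t=1: input=0 -> V=0
t=2: input=5 -> V=0 FIRE
t=3: input=0 -> V=0
t=4: input=4 -> V=0 FIRE
t=5: input=2 -> V=16
t=6: input=2 -> V=0 FIRE
t=7: input=0 -> V=0
t=8: input=3 -> V=0 FIRE
t=9: input=5 -> V=0 FIRE
t=10: input=3 -> V=0 FIRE
t=11: input=0 -> V=0
t=12: input=0 -> V=0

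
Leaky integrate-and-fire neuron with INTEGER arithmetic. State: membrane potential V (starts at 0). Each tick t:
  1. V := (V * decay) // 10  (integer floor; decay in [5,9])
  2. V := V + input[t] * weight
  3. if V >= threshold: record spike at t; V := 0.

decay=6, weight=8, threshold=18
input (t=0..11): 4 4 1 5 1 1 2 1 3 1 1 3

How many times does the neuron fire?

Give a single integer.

Answer: 6

Derivation:
t=0: input=4 -> V=0 FIRE
t=1: input=4 -> V=0 FIRE
t=2: input=1 -> V=8
t=3: input=5 -> V=0 FIRE
t=4: input=1 -> V=8
t=5: input=1 -> V=12
t=6: input=2 -> V=0 FIRE
t=7: input=1 -> V=8
t=8: input=3 -> V=0 FIRE
t=9: input=1 -> V=8
t=10: input=1 -> V=12
t=11: input=3 -> V=0 FIRE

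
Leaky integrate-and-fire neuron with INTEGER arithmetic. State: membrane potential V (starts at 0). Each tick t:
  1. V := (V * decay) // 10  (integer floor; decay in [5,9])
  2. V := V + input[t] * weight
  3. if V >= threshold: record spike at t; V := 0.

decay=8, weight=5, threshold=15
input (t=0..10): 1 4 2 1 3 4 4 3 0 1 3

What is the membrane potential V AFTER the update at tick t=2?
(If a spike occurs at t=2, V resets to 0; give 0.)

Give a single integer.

Answer: 10

Derivation:
t=0: input=1 -> V=5
t=1: input=4 -> V=0 FIRE
t=2: input=2 -> V=10
t=3: input=1 -> V=13
t=4: input=3 -> V=0 FIRE
t=5: input=4 -> V=0 FIRE
t=6: input=4 -> V=0 FIRE
t=7: input=3 -> V=0 FIRE
t=8: input=0 -> V=0
t=9: input=1 -> V=5
t=10: input=3 -> V=0 FIRE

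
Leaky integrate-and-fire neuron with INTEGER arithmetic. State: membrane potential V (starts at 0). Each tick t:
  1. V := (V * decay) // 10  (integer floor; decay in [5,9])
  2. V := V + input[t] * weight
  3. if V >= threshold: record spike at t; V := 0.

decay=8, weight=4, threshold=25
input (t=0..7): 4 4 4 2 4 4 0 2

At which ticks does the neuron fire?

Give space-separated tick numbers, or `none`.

t=0: input=4 -> V=16
t=1: input=4 -> V=0 FIRE
t=2: input=4 -> V=16
t=3: input=2 -> V=20
t=4: input=4 -> V=0 FIRE
t=5: input=4 -> V=16
t=6: input=0 -> V=12
t=7: input=2 -> V=17

Answer: 1 4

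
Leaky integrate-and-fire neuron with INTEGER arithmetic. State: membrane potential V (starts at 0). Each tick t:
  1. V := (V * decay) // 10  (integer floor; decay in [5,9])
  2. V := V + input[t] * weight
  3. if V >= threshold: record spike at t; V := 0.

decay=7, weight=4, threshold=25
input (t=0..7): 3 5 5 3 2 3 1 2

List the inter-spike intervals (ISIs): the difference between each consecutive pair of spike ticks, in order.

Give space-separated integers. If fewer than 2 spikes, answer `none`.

t=0: input=3 -> V=12
t=1: input=5 -> V=0 FIRE
t=2: input=5 -> V=20
t=3: input=3 -> V=0 FIRE
t=4: input=2 -> V=8
t=5: input=3 -> V=17
t=6: input=1 -> V=15
t=7: input=2 -> V=18

Answer: 2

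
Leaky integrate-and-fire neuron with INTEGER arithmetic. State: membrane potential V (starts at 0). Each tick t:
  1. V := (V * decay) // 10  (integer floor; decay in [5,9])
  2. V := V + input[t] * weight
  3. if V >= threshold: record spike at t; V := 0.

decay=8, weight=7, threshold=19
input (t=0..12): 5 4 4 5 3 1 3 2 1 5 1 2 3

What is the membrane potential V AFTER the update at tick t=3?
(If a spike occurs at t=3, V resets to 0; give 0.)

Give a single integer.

t=0: input=5 -> V=0 FIRE
t=1: input=4 -> V=0 FIRE
t=2: input=4 -> V=0 FIRE
t=3: input=5 -> V=0 FIRE
t=4: input=3 -> V=0 FIRE
t=5: input=1 -> V=7
t=6: input=3 -> V=0 FIRE
t=7: input=2 -> V=14
t=8: input=1 -> V=18
t=9: input=5 -> V=0 FIRE
t=10: input=1 -> V=7
t=11: input=2 -> V=0 FIRE
t=12: input=3 -> V=0 FIRE

Answer: 0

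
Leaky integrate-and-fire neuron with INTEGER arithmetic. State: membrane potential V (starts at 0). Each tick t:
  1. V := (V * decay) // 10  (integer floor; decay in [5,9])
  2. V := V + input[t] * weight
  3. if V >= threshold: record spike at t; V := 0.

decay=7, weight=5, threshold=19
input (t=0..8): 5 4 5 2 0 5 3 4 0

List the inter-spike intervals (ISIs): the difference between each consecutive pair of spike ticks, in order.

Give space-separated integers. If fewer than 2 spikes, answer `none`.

Answer: 1 1 3 2

Derivation:
t=0: input=5 -> V=0 FIRE
t=1: input=4 -> V=0 FIRE
t=2: input=5 -> V=0 FIRE
t=3: input=2 -> V=10
t=4: input=0 -> V=7
t=5: input=5 -> V=0 FIRE
t=6: input=3 -> V=15
t=7: input=4 -> V=0 FIRE
t=8: input=0 -> V=0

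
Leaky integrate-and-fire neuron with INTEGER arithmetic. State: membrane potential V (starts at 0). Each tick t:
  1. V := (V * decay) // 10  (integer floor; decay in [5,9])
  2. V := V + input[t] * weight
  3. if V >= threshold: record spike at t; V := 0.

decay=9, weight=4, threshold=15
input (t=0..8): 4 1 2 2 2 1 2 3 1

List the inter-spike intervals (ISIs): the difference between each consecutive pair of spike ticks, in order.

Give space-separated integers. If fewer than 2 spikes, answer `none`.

Answer: 3 3

Derivation:
t=0: input=4 -> V=0 FIRE
t=1: input=1 -> V=4
t=2: input=2 -> V=11
t=3: input=2 -> V=0 FIRE
t=4: input=2 -> V=8
t=5: input=1 -> V=11
t=6: input=2 -> V=0 FIRE
t=7: input=3 -> V=12
t=8: input=1 -> V=14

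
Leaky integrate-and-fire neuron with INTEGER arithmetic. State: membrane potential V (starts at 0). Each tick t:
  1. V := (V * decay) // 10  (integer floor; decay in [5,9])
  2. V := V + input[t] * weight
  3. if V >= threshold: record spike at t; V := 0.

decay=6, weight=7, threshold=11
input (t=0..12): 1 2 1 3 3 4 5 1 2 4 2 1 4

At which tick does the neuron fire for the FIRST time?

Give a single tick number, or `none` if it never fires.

Answer: 1

Derivation:
t=0: input=1 -> V=7
t=1: input=2 -> V=0 FIRE
t=2: input=1 -> V=7
t=3: input=3 -> V=0 FIRE
t=4: input=3 -> V=0 FIRE
t=5: input=4 -> V=0 FIRE
t=6: input=5 -> V=0 FIRE
t=7: input=1 -> V=7
t=8: input=2 -> V=0 FIRE
t=9: input=4 -> V=0 FIRE
t=10: input=2 -> V=0 FIRE
t=11: input=1 -> V=7
t=12: input=4 -> V=0 FIRE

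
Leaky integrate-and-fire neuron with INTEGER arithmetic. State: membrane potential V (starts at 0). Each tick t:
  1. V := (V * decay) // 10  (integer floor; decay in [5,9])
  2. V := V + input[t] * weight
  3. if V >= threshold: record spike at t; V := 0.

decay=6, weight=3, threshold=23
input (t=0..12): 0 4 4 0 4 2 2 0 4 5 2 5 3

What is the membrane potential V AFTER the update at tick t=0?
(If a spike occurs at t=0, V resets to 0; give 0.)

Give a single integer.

Answer: 0

Derivation:
t=0: input=0 -> V=0
t=1: input=4 -> V=12
t=2: input=4 -> V=19
t=3: input=0 -> V=11
t=4: input=4 -> V=18
t=5: input=2 -> V=16
t=6: input=2 -> V=15
t=7: input=0 -> V=9
t=8: input=4 -> V=17
t=9: input=5 -> V=0 FIRE
t=10: input=2 -> V=6
t=11: input=5 -> V=18
t=12: input=3 -> V=19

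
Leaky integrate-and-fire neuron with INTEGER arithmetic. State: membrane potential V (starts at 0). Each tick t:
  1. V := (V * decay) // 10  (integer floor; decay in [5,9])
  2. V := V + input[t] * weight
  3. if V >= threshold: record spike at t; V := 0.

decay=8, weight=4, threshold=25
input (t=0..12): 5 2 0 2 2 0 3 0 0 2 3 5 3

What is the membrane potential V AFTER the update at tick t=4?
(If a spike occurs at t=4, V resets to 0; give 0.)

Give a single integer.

t=0: input=5 -> V=20
t=1: input=2 -> V=24
t=2: input=0 -> V=19
t=3: input=2 -> V=23
t=4: input=2 -> V=0 FIRE
t=5: input=0 -> V=0
t=6: input=3 -> V=12
t=7: input=0 -> V=9
t=8: input=0 -> V=7
t=9: input=2 -> V=13
t=10: input=3 -> V=22
t=11: input=5 -> V=0 FIRE
t=12: input=3 -> V=12

Answer: 0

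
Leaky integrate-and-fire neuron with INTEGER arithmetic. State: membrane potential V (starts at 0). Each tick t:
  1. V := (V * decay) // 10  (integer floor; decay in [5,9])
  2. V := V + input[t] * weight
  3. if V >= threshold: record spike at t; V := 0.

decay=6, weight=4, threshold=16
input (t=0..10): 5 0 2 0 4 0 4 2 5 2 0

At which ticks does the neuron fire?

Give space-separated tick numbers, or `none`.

Answer: 0 4 6 8

Derivation:
t=0: input=5 -> V=0 FIRE
t=1: input=0 -> V=0
t=2: input=2 -> V=8
t=3: input=0 -> V=4
t=4: input=4 -> V=0 FIRE
t=5: input=0 -> V=0
t=6: input=4 -> V=0 FIRE
t=7: input=2 -> V=8
t=8: input=5 -> V=0 FIRE
t=9: input=2 -> V=8
t=10: input=0 -> V=4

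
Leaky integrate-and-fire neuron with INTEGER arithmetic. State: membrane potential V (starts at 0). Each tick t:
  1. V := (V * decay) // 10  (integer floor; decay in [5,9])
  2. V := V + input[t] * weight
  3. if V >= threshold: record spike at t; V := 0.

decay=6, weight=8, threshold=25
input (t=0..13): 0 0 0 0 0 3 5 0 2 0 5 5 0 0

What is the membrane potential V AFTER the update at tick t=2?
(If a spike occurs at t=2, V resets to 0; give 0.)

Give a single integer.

Answer: 0

Derivation:
t=0: input=0 -> V=0
t=1: input=0 -> V=0
t=2: input=0 -> V=0
t=3: input=0 -> V=0
t=4: input=0 -> V=0
t=5: input=3 -> V=24
t=6: input=5 -> V=0 FIRE
t=7: input=0 -> V=0
t=8: input=2 -> V=16
t=9: input=0 -> V=9
t=10: input=5 -> V=0 FIRE
t=11: input=5 -> V=0 FIRE
t=12: input=0 -> V=0
t=13: input=0 -> V=0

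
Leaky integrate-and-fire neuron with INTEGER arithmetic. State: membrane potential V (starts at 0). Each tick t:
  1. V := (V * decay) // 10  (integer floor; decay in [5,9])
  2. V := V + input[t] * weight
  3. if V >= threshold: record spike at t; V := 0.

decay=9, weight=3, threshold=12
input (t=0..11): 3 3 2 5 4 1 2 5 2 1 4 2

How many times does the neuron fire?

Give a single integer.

t=0: input=3 -> V=9
t=1: input=3 -> V=0 FIRE
t=2: input=2 -> V=6
t=3: input=5 -> V=0 FIRE
t=4: input=4 -> V=0 FIRE
t=5: input=1 -> V=3
t=6: input=2 -> V=8
t=7: input=5 -> V=0 FIRE
t=8: input=2 -> V=6
t=9: input=1 -> V=8
t=10: input=4 -> V=0 FIRE
t=11: input=2 -> V=6

Answer: 5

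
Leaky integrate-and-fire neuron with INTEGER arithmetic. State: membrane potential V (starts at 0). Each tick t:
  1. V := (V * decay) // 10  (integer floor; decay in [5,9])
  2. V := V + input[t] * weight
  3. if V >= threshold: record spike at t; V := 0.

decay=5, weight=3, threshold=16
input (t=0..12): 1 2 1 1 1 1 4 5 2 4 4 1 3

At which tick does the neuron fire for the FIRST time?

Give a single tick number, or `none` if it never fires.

Answer: 7

Derivation:
t=0: input=1 -> V=3
t=1: input=2 -> V=7
t=2: input=1 -> V=6
t=3: input=1 -> V=6
t=4: input=1 -> V=6
t=5: input=1 -> V=6
t=6: input=4 -> V=15
t=7: input=5 -> V=0 FIRE
t=8: input=2 -> V=6
t=9: input=4 -> V=15
t=10: input=4 -> V=0 FIRE
t=11: input=1 -> V=3
t=12: input=3 -> V=10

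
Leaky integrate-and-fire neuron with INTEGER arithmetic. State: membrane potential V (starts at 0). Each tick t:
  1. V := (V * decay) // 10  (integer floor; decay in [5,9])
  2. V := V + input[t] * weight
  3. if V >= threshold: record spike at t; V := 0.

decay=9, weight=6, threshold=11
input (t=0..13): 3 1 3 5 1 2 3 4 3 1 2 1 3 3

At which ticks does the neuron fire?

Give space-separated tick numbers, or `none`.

t=0: input=3 -> V=0 FIRE
t=1: input=1 -> V=6
t=2: input=3 -> V=0 FIRE
t=3: input=5 -> V=0 FIRE
t=4: input=1 -> V=6
t=5: input=2 -> V=0 FIRE
t=6: input=3 -> V=0 FIRE
t=7: input=4 -> V=0 FIRE
t=8: input=3 -> V=0 FIRE
t=9: input=1 -> V=6
t=10: input=2 -> V=0 FIRE
t=11: input=1 -> V=6
t=12: input=3 -> V=0 FIRE
t=13: input=3 -> V=0 FIRE

Answer: 0 2 3 5 6 7 8 10 12 13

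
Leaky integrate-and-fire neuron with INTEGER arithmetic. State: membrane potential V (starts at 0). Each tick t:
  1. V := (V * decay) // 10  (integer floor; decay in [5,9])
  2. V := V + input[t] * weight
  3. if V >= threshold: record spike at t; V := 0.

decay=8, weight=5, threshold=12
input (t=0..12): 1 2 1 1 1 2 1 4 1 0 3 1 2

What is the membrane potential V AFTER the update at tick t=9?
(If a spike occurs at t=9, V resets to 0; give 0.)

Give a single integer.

t=0: input=1 -> V=5
t=1: input=2 -> V=0 FIRE
t=2: input=1 -> V=5
t=3: input=1 -> V=9
t=4: input=1 -> V=0 FIRE
t=5: input=2 -> V=10
t=6: input=1 -> V=0 FIRE
t=7: input=4 -> V=0 FIRE
t=8: input=1 -> V=5
t=9: input=0 -> V=4
t=10: input=3 -> V=0 FIRE
t=11: input=1 -> V=5
t=12: input=2 -> V=0 FIRE

Answer: 4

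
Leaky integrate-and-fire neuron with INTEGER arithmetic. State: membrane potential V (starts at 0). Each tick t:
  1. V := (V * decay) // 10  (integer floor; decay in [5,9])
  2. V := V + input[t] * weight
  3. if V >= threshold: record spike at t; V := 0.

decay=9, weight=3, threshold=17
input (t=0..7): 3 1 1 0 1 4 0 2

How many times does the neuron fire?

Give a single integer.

t=0: input=3 -> V=9
t=1: input=1 -> V=11
t=2: input=1 -> V=12
t=3: input=0 -> V=10
t=4: input=1 -> V=12
t=5: input=4 -> V=0 FIRE
t=6: input=0 -> V=0
t=7: input=2 -> V=6

Answer: 1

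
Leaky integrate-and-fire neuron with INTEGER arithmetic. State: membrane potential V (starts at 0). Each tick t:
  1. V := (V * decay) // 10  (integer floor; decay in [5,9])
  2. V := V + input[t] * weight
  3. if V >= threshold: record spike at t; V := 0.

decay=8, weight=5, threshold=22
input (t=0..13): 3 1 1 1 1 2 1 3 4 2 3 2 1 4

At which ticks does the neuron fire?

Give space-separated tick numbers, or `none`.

t=0: input=3 -> V=15
t=1: input=1 -> V=17
t=2: input=1 -> V=18
t=3: input=1 -> V=19
t=4: input=1 -> V=20
t=5: input=2 -> V=0 FIRE
t=6: input=1 -> V=5
t=7: input=3 -> V=19
t=8: input=4 -> V=0 FIRE
t=9: input=2 -> V=10
t=10: input=3 -> V=0 FIRE
t=11: input=2 -> V=10
t=12: input=1 -> V=13
t=13: input=4 -> V=0 FIRE

Answer: 5 8 10 13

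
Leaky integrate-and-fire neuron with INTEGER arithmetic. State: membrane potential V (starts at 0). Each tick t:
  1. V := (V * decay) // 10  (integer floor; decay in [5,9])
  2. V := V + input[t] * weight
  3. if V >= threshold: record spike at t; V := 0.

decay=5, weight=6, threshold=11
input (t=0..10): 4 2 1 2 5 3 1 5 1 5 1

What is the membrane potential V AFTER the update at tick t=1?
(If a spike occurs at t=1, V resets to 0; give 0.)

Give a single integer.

t=0: input=4 -> V=0 FIRE
t=1: input=2 -> V=0 FIRE
t=2: input=1 -> V=6
t=3: input=2 -> V=0 FIRE
t=4: input=5 -> V=0 FIRE
t=5: input=3 -> V=0 FIRE
t=6: input=1 -> V=6
t=7: input=5 -> V=0 FIRE
t=8: input=1 -> V=6
t=9: input=5 -> V=0 FIRE
t=10: input=1 -> V=6

Answer: 0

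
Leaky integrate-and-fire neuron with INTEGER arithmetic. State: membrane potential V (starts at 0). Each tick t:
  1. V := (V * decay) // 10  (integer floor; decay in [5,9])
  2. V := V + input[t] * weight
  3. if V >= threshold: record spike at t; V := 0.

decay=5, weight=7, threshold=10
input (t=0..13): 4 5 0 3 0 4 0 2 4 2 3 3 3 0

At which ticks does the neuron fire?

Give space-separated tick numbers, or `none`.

Answer: 0 1 3 5 7 8 9 10 11 12

Derivation:
t=0: input=4 -> V=0 FIRE
t=1: input=5 -> V=0 FIRE
t=2: input=0 -> V=0
t=3: input=3 -> V=0 FIRE
t=4: input=0 -> V=0
t=5: input=4 -> V=0 FIRE
t=6: input=0 -> V=0
t=7: input=2 -> V=0 FIRE
t=8: input=4 -> V=0 FIRE
t=9: input=2 -> V=0 FIRE
t=10: input=3 -> V=0 FIRE
t=11: input=3 -> V=0 FIRE
t=12: input=3 -> V=0 FIRE
t=13: input=0 -> V=0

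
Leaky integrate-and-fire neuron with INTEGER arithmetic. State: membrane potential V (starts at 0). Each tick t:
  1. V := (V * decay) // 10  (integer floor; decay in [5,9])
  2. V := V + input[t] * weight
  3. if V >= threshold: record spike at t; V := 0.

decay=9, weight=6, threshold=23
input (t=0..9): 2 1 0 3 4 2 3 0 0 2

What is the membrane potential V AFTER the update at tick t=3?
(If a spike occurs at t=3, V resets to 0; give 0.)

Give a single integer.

t=0: input=2 -> V=12
t=1: input=1 -> V=16
t=2: input=0 -> V=14
t=3: input=3 -> V=0 FIRE
t=4: input=4 -> V=0 FIRE
t=5: input=2 -> V=12
t=6: input=3 -> V=0 FIRE
t=7: input=0 -> V=0
t=8: input=0 -> V=0
t=9: input=2 -> V=12

Answer: 0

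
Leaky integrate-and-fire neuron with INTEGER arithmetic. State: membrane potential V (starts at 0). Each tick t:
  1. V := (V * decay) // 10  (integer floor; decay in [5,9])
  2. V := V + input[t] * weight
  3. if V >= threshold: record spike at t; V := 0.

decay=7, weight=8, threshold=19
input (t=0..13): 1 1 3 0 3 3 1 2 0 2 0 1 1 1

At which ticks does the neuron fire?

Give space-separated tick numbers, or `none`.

Answer: 2 4 5 7 13

Derivation:
t=0: input=1 -> V=8
t=1: input=1 -> V=13
t=2: input=3 -> V=0 FIRE
t=3: input=0 -> V=0
t=4: input=3 -> V=0 FIRE
t=5: input=3 -> V=0 FIRE
t=6: input=1 -> V=8
t=7: input=2 -> V=0 FIRE
t=8: input=0 -> V=0
t=9: input=2 -> V=16
t=10: input=0 -> V=11
t=11: input=1 -> V=15
t=12: input=1 -> V=18
t=13: input=1 -> V=0 FIRE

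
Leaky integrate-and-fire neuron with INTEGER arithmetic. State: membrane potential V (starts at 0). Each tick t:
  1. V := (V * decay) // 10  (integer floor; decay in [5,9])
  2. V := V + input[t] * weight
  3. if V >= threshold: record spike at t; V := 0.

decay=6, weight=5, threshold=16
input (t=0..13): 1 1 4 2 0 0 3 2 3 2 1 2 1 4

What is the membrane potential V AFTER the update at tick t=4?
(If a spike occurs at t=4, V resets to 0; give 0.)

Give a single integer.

t=0: input=1 -> V=5
t=1: input=1 -> V=8
t=2: input=4 -> V=0 FIRE
t=3: input=2 -> V=10
t=4: input=0 -> V=6
t=5: input=0 -> V=3
t=6: input=3 -> V=0 FIRE
t=7: input=2 -> V=10
t=8: input=3 -> V=0 FIRE
t=9: input=2 -> V=10
t=10: input=1 -> V=11
t=11: input=2 -> V=0 FIRE
t=12: input=1 -> V=5
t=13: input=4 -> V=0 FIRE

Answer: 6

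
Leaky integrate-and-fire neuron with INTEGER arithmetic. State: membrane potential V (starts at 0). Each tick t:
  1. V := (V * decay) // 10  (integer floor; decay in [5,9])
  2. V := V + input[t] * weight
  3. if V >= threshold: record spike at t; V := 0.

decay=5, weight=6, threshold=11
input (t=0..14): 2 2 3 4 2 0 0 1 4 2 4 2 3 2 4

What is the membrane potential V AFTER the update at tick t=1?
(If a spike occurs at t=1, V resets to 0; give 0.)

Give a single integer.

Answer: 0

Derivation:
t=0: input=2 -> V=0 FIRE
t=1: input=2 -> V=0 FIRE
t=2: input=3 -> V=0 FIRE
t=3: input=4 -> V=0 FIRE
t=4: input=2 -> V=0 FIRE
t=5: input=0 -> V=0
t=6: input=0 -> V=0
t=7: input=1 -> V=6
t=8: input=4 -> V=0 FIRE
t=9: input=2 -> V=0 FIRE
t=10: input=4 -> V=0 FIRE
t=11: input=2 -> V=0 FIRE
t=12: input=3 -> V=0 FIRE
t=13: input=2 -> V=0 FIRE
t=14: input=4 -> V=0 FIRE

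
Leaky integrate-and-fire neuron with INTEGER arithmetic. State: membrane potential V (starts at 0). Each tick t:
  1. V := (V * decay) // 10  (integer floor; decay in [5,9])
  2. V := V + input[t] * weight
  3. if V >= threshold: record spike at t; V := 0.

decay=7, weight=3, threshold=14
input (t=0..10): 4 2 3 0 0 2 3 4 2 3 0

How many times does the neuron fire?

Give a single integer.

t=0: input=4 -> V=12
t=1: input=2 -> V=0 FIRE
t=2: input=3 -> V=9
t=3: input=0 -> V=6
t=4: input=0 -> V=4
t=5: input=2 -> V=8
t=6: input=3 -> V=0 FIRE
t=7: input=4 -> V=12
t=8: input=2 -> V=0 FIRE
t=9: input=3 -> V=9
t=10: input=0 -> V=6

Answer: 3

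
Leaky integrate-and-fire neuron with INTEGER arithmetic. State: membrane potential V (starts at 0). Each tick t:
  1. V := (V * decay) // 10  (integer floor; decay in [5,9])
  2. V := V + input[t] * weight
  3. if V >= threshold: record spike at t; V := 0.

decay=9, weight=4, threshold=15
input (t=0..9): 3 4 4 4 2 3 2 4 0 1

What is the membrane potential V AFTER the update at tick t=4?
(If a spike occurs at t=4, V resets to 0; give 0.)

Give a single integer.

Answer: 8

Derivation:
t=0: input=3 -> V=12
t=1: input=4 -> V=0 FIRE
t=2: input=4 -> V=0 FIRE
t=3: input=4 -> V=0 FIRE
t=4: input=2 -> V=8
t=5: input=3 -> V=0 FIRE
t=6: input=2 -> V=8
t=7: input=4 -> V=0 FIRE
t=8: input=0 -> V=0
t=9: input=1 -> V=4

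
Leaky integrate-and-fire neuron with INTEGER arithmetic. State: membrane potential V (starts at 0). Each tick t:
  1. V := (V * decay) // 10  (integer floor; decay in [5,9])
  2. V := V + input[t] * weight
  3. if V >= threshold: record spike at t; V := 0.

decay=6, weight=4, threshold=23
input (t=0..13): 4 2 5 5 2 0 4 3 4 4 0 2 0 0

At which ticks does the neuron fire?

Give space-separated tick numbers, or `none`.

t=0: input=4 -> V=16
t=1: input=2 -> V=17
t=2: input=5 -> V=0 FIRE
t=3: input=5 -> V=20
t=4: input=2 -> V=20
t=5: input=0 -> V=12
t=6: input=4 -> V=0 FIRE
t=7: input=3 -> V=12
t=8: input=4 -> V=0 FIRE
t=9: input=4 -> V=16
t=10: input=0 -> V=9
t=11: input=2 -> V=13
t=12: input=0 -> V=7
t=13: input=0 -> V=4

Answer: 2 6 8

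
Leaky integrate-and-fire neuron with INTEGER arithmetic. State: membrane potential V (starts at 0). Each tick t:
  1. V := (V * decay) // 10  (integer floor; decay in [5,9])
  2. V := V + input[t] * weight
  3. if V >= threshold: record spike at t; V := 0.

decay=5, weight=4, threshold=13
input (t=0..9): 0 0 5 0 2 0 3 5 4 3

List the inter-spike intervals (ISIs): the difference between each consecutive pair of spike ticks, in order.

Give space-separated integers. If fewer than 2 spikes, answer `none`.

t=0: input=0 -> V=0
t=1: input=0 -> V=0
t=2: input=5 -> V=0 FIRE
t=3: input=0 -> V=0
t=4: input=2 -> V=8
t=5: input=0 -> V=4
t=6: input=3 -> V=0 FIRE
t=7: input=5 -> V=0 FIRE
t=8: input=4 -> V=0 FIRE
t=9: input=3 -> V=12

Answer: 4 1 1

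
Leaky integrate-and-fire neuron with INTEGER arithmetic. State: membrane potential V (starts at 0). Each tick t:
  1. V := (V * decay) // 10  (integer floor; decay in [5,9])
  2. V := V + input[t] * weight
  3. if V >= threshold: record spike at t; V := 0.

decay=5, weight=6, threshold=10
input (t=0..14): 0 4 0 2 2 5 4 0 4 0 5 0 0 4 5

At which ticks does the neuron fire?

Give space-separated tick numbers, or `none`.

t=0: input=0 -> V=0
t=1: input=4 -> V=0 FIRE
t=2: input=0 -> V=0
t=3: input=2 -> V=0 FIRE
t=4: input=2 -> V=0 FIRE
t=5: input=5 -> V=0 FIRE
t=6: input=4 -> V=0 FIRE
t=7: input=0 -> V=0
t=8: input=4 -> V=0 FIRE
t=9: input=0 -> V=0
t=10: input=5 -> V=0 FIRE
t=11: input=0 -> V=0
t=12: input=0 -> V=0
t=13: input=4 -> V=0 FIRE
t=14: input=5 -> V=0 FIRE

Answer: 1 3 4 5 6 8 10 13 14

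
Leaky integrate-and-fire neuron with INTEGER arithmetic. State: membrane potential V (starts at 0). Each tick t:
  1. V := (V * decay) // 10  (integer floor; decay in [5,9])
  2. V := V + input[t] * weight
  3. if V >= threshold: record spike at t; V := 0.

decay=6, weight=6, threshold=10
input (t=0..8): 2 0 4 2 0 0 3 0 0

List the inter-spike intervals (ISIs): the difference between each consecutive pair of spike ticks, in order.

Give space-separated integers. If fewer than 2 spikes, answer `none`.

t=0: input=2 -> V=0 FIRE
t=1: input=0 -> V=0
t=2: input=4 -> V=0 FIRE
t=3: input=2 -> V=0 FIRE
t=4: input=0 -> V=0
t=5: input=0 -> V=0
t=6: input=3 -> V=0 FIRE
t=7: input=0 -> V=0
t=8: input=0 -> V=0

Answer: 2 1 3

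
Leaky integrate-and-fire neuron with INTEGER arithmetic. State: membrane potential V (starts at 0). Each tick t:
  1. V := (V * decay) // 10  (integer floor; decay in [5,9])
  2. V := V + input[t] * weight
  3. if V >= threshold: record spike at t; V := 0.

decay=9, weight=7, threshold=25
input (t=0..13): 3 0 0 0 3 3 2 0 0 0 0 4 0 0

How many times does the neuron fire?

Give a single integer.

Answer: 3

Derivation:
t=0: input=3 -> V=21
t=1: input=0 -> V=18
t=2: input=0 -> V=16
t=3: input=0 -> V=14
t=4: input=3 -> V=0 FIRE
t=5: input=3 -> V=21
t=6: input=2 -> V=0 FIRE
t=7: input=0 -> V=0
t=8: input=0 -> V=0
t=9: input=0 -> V=0
t=10: input=0 -> V=0
t=11: input=4 -> V=0 FIRE
t=12: input=0 -> V=0
t=13: input=0 -> V=0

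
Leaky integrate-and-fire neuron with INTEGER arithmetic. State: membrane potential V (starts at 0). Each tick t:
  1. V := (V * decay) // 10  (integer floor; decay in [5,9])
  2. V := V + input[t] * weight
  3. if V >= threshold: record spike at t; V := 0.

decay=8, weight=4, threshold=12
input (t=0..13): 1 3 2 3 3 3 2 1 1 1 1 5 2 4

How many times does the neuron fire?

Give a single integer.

Answer: 7

Derivation:
t=0: input=1 -> V=4
t=1: input=3 -> V=0 FIRE
t=2: input=2 -> V=8
t=3: input=3 -> V=0 FIRE
t=4: input=3 -> V=0 FIRE
t=5: input=3 -> V=0 FIRE
t=6: input=2 -> V=8
t=7: input=1 -> V=10
t=8: input=1 -> V=0 FIRE
t=9: input=1 -> V=4
t=10: input=1 -> V=7
t=11: input=5 -> V=0 FIRE
t=12: input=2 -> V=8
t=13: input=4 -> V=0 FIRE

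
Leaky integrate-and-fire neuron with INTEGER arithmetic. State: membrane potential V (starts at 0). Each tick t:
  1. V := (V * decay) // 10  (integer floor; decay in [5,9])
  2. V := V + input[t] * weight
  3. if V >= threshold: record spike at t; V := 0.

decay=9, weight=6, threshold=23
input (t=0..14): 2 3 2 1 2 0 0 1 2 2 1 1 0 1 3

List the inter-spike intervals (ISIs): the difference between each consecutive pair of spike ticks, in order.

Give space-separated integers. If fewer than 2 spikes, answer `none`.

t=0: input=2 -> V=12
t=1: input=3 -> V=0 FIRE
t=2: input=2 -> V=12
t=3: input=1 -> V=16
t=4: input=2 -> V=0 FIRE
t=5: input=0 -> V=0
t=6: input=0 -> V=0
t=7: input=1 -> V=6
t=8: input=2 -> V=17
t=9: input=2 -> V=0 FIRE
t=10: input=1 -> V=6
t=11: input=1 -> V=11
t=12: input=0 -> V=9
t=13: input=1 -> V=14
t=14: input=3 -> V=0 FIRE

Answer: 3 5 5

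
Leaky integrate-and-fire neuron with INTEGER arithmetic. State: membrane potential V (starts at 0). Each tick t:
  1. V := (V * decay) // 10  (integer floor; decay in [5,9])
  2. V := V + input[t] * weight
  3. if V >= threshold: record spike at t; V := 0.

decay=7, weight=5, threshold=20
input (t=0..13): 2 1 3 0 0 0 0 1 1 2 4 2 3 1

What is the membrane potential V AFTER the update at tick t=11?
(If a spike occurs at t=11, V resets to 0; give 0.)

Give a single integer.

t=0: input=2 -> V=10
t=1: input=1 -> V=12
t=2: input=3 -> V=0 FIRE
t=3: input=0 -> V=0
t=4: input=0 -> V=0
t=5: input=0 -> V=0
t=6: input=0 -> V=0
t=7: input=1 -> V=5
t=8: input=1 -> V=8
t=9: input=2 -> V=15
t=10: input=4 -> V=0 FIRE
t=11: input=2 -> V=10
t=12: input=3 -> V=0 FIRE
t=13: input=1 -> V=5

Answer: 10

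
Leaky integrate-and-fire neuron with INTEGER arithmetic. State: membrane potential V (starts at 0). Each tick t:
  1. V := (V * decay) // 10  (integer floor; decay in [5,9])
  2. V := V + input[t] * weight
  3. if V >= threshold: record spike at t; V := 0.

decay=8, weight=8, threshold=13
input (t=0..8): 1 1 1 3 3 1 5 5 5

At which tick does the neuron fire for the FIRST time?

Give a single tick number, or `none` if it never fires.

t=0: input=1 -> V=8
t=1: input=1 -> V=0 FIRE
t=2: input=1 -> V=8
t=3: input=3 -> V=0 FIRE
t=4: input=3 -> V=0 FIRE
t=5: input=1 -> V=8
t=6: input=5 -> V=0 FIRE
t=7: input=5 -> V=0 FIRE
t=8: input=5 -> V=0 FIRE

Answer: 1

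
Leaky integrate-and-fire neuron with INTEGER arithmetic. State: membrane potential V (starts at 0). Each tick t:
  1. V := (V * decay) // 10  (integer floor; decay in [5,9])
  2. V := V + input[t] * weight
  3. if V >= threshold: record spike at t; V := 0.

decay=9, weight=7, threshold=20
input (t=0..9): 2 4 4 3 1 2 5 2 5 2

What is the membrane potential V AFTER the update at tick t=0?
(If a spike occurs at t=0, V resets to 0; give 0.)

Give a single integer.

t=0: input=2 -> V=14
t=1: input=4 -> V=0 FIRE
t=2: input=4 -> V=0 FIRE
t=3: input=3 -> V=0 FIRE
t=4: input=1 -> V=7
t=5: input=2 -> V=0 FIRE
t=6: input=5 -> V=0 FIRE
t=7: input=2 -> V=14
t=8: input=5 -> V=0 FIRE
t=9: input=2 -> V=14

Answer: 14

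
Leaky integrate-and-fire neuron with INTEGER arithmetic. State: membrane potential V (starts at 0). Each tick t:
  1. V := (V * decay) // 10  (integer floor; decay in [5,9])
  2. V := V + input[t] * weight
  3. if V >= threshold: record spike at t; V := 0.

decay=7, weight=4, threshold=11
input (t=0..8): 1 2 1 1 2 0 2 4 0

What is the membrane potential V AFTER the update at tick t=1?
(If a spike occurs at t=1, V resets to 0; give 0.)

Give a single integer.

Answer: 10

Derivation:
t=0: input=1 -> V=4
t=1: input=2 -> V=10
t=2: input=1 -> V=0 FIRE
t=3: input=1 -> V=4
t=4: input=2 -> V=10
t=5: input=0 -> V=7
t=6: input=2 -> V=0 FIRE
t=7: input=4 -> V=0 FIRE
t=8: input=0 -> V=0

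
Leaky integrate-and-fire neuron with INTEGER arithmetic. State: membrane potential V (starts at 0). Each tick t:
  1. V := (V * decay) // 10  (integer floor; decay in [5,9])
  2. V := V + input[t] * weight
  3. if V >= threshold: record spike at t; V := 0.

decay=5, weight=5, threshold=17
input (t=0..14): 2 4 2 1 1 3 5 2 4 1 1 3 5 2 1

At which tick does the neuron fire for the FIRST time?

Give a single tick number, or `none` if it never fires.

Answer: 1

Derivation:
t=0: input=2 -> V=10
t=1: input=4 -> V=0 FIRE
t=2: input=2 -> V=10
t=3: input=1 -> V=10
t=4: input=1 -> V=10
t=5: input=3 -> V=0 FIRE
t=6: input=5 -> V=0 FIRE
t=7: input=2 -> V=10
t=8: input=4 -> V=0 FIRE
t=9: input=1 -> V=5
t=10: input=1 -> V=7
t=11: input=3 -> V=0 FIRE
t=12: input=5 -> V=0 FIRE
t=13: input=2 -> V=10
t=14: input=1 -> V=10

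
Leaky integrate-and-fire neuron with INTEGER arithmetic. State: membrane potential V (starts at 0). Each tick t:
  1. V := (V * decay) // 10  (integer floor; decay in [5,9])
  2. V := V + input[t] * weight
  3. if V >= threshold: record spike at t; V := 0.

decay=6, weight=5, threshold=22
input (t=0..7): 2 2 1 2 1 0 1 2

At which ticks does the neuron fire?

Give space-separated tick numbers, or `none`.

t=0: input=2 -> V=10
t=1: input=2 -> V=16
t=2: input=1 -> V=14
t=3: input=2 -> V=18
t=4: input=1 -> V=15
t=5: input=0 -> V=9
t=6: input=1 -> V=10
t=7: input=2 -> V=16

Answer: none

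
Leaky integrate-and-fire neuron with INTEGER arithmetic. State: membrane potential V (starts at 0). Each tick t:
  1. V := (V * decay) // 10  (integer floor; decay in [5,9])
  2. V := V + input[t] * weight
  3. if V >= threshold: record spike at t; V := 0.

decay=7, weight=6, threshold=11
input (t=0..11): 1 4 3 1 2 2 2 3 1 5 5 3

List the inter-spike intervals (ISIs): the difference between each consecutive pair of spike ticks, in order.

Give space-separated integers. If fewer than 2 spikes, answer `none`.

t=0: input=1 -> V=6
t=1: input=4 -> V=0 FIRE
t=2: input=3 -> V=0 FIRE
t=3: input=1 -> V=6
t=4: input=2 -> V=0 FIRE
t=5: input=2 -> V=0 FIRE
t=6: input=2 -> V=0 FIRE
t=7: input=3 -> V=0 FIRE
t=8: input=1 -> V=6
t=9: input=5 -> V=0 FIRE
t=10: input=5 -> V=0 FIRE
t=11: input=3 -> V=0 FIRE

Answer: 1 2 1 1 1 2 1 1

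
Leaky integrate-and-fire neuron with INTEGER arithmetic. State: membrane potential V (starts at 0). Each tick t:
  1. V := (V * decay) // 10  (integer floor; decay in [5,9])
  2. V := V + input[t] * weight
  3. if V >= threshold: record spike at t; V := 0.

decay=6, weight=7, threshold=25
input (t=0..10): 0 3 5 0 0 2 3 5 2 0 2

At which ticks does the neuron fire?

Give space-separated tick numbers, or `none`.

Answer: 2 6 7

Derivation:
t=0: input=0 -> V=0
t=1: input=3 -> V=21
t=2: input=5 -> V=0 FIRE
t=3: input=0 -> V=0
t=4: input=0 -> V=0
t=5: input=2 -> V=14
t=6: input=3 -> V=0 FIRE
t=7: input=5 -> V=0 FIRE
t=8: input=2 -> V=14
t=9: input=0 -> V=8
t=10: input=2 -> V=18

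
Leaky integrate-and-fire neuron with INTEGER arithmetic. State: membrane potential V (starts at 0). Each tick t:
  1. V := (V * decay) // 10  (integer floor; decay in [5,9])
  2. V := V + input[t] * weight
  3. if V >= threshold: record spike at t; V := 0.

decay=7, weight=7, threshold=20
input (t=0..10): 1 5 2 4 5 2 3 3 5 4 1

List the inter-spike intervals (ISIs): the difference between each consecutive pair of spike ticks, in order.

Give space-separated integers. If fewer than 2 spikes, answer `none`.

Answer: 2 1 2 1 1 1

Derivation:
t=0: input=1 -> V=7
t=1: input=5 -> V=0 FIRE
t=2: input=2 -> V=14
t=3: input=4 -> V=0 FIRE
t=4: input=5 -> V=0 FIRE
t=5: input=2 -> V=14
t=6: input=3 -> V=0 FIRE
t=7: input=3 -> V=0 FIRE
t=8: input=5 -> V=0 FIRE
t=9: input=4 -> V=0 FIRE
t=10: input=1 -> V=7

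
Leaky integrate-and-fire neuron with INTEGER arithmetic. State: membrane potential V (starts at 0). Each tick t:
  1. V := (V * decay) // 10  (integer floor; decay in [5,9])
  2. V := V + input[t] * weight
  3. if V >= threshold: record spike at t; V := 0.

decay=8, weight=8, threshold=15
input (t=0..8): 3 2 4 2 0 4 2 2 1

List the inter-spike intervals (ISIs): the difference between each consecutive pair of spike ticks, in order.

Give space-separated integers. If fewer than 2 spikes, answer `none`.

Answer: 1 1 1 2 1 1

Derivation:
t=0: input=3 -> V=0 FIRE
t=1: input=2 -> V=0 FIRE
t=2: input=4 -> V=0 FIRE
t=3: input=2 -> V=0 FIRE
t=4: input=0 -> V=0
t=5: input=4 -> V=0 FIRE
t=6: input=2 -> V=0 FIRE
t=7: input=2 -> V=0 FIRE
t=8: input=1 -> V=8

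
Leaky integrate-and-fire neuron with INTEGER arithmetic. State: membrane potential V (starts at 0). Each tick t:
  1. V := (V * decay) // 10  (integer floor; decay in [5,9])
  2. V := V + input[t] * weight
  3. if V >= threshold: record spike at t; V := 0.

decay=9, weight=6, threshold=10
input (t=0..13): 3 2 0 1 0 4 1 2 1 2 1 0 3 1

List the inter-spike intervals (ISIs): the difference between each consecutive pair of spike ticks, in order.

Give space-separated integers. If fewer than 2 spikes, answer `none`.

t=0: input=3 -> V=0 FIRE
t=1: input=2 -> V=0 FIRE
t=2: input=0 -> V=0
t=3: input=1 -> V=6
t=4: input=0 -> V=5
t=5: input=4 -> V=0 FIRE
t=6: input=1 -> V=6
t=7: input=2 -> V=0 FIRE
t=8: input=1 -> V=6
t=9: input=2 -> V=0 FIRE
t=10: input=1 -> V=6
t=11: input=0 -> V=5
t=12: input=3 -> V=0 FIRE
t=13: input=1 -> V=6

Answer: 1 4 2 2 3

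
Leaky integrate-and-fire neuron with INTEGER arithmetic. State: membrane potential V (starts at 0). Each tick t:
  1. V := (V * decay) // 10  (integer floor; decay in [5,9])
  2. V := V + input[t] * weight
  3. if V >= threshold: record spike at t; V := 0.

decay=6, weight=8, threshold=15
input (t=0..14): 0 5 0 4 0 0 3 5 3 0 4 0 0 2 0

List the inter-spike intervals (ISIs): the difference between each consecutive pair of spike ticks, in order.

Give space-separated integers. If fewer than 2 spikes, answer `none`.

t=0: input=0 -> V=0
t=1: input=5 -> V=0 FIRE
t=2: input=0 -> V=0
t=3: input=4 -> V=0 FIRE
t=4: input=0 -> V=0
t=5: input=0 -> V=0
t=6: input=3 -> V=0 FIRE
t=7: input=5 -> V=0 FIRE
t=8: input=3 -> V=0 FIRE
t=9: input=0 -> V=0
t=10: input=4 -> V=0 FIRE
t=11: input=0 -> V=0
t=12: input=0 -> V=0
t=13: input=2 -> V=0 FIRE
t=14: input=0 -> V=0

Answer: 2 3 1 1 2 3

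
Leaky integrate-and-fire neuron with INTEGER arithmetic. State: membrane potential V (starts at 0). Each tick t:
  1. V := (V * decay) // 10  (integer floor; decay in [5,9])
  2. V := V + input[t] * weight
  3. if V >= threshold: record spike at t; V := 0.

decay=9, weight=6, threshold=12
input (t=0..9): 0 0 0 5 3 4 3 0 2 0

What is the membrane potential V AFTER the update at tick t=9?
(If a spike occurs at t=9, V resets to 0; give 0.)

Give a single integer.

t=0: input=0 -> V=0
t=1: input=0 -> V=0
t=2: input=0 -> V=0
t=3: input=5 -> V=0 FIRE
t=4: input=3 -> V=0 FIRE
t=5: input=4 -> V=0 FIRE
t=6: input=3 -> V=0 FIRE
t=7: input=0 -> V=0
t=8: input=2 -> V=0 FIRE
t=9: input=0 -> V=0

Answer: 0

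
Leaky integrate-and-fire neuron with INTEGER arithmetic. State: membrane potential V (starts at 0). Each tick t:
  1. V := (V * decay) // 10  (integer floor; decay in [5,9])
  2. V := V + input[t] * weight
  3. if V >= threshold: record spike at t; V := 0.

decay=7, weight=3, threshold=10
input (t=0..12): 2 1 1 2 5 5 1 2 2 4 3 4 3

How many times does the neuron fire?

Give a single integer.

Answer: 6

Derivation:
t=0: input=2 -> V=6
t=1: input=1 -> V=7
t=2: input=1 -> V=7
t=3: input=2 -> V=0 FIRE
t=4: input=5 -> V=0 FIRE
t=5: input=5 -> V=0 FIRE
t=6: input=1 -> V=3
t=7: input=2 -> V=8
t=8: input=2 -> V=0 FIRE
t=9: input=4 -> V=0 FIRE
t=10: input=3 -> V=9
t=11: input=4 -> V=0 FIRE
t=12: input=3 -> V=9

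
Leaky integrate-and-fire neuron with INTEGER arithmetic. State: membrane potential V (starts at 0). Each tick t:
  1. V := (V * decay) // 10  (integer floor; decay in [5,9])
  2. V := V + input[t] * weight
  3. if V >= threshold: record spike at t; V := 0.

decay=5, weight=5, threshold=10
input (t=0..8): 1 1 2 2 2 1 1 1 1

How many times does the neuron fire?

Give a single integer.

Answer: 3

Derivation:
t=0: input=1 -> V=5
t=1: input=1 -> V=7
t=2: input=2 -> V=0 FIRE
t=3: input=2 -> V=0 FIRE
t=4: input=2 -> V=0 FIRE
t=5: input=1 -> V=5
t=6: input=1 -> V=7
t=7: input=1 -> V=8
t=8: input=1 -> V=9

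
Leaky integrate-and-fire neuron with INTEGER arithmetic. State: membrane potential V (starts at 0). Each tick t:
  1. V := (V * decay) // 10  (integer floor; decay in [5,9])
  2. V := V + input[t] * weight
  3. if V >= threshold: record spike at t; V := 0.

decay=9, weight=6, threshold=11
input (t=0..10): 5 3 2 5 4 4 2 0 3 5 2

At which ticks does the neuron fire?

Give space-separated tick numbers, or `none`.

t=0: input=5 -> V=0 FIRE
t=1: input=3 -> V=0 FIRE
t=2: input=2 -> V=0 FIRE
t=3: input=5 -> V=0 FIRE
t=4: input=4 -> V=0 FIRE
t=5: input=4 -> V=0 FIRE
t=6: input=2 -> V=0 FIRE
t=7: input=0 -> V=0
t=8: input=3 -> V=0 FIRE
t=9: input=5 -> V=0 FIRE
t=10: input=2 -> V=0 FIRE

Answer: 0 1 2 3 4 5 6 8 9 10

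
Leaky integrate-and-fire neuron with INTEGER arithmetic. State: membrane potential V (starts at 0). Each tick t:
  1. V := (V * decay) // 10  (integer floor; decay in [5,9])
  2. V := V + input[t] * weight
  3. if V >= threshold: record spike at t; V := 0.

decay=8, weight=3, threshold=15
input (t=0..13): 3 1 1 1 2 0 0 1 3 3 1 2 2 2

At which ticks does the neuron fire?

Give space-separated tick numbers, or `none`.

t=0: input=3 -> V=9
t=1: input=1 -> V=10
t=2: input=1 -> V=11
t=3: input=1 -> V=11
t=4: input=2 -> V=14
t=5: input=0 -> V=11
t=6: input=0 -> V=8
t=7: input=1 -> V=9
t=8: input=3 -> V=0 FIRE
t=9: input=3 -> V=9
t=10: input=1 -> V=10
t=11: input=2 -> V=14
t=12: input=2 -> V=0 FIRE
t=13: input=2 -> V=6

Answer: 8 12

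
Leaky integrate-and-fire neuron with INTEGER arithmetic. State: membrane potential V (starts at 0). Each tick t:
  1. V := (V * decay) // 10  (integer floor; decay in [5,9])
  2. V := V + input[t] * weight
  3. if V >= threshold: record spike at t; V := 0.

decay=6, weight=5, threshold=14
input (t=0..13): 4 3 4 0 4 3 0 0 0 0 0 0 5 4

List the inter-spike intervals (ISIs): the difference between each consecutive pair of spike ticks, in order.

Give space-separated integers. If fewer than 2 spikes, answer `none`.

Answer: 1 1 2 1 7 1

Derivation:
t=0: input=4 -> V=0 FIRE
t=1: input=3 -> V=0 FIRE
t=2: input=4 -> V=0 FIRE
t=3: input=0 -> V=0
t=4: input=4 -> V=0 FIRE
t=5: input=3 -> V=0 FIRE
t=6: input=0 -> V=0
t=7: input=0 -> V=0
t=8: input=0 -> V=0
t=9: input=0 -> V=0
t=10: input=0 -> V=0
t=11: input=0 -> V=0
t=12: input=5 -> V=0 FIRE
t=13: input=4 -> V=0 FIRE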